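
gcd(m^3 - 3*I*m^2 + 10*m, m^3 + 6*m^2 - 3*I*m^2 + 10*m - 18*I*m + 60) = m^2 - 3*I*m + 10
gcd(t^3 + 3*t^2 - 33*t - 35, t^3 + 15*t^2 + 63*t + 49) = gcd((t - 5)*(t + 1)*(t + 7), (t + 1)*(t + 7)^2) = t^2 + 8*t + 7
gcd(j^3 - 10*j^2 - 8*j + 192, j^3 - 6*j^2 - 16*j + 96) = j^2 - 2*j - 24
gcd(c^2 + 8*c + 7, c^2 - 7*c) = 1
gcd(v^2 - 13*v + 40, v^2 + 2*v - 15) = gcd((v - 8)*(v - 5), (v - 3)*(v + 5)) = 1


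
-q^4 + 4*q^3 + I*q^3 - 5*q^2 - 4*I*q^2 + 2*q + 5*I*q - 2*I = (q - 2)*(q - I)*(I*q - I)^2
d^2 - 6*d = d*(d - 6)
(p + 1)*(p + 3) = p^2 + 4*p + 3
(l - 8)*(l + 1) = l^2 - 7*l - 8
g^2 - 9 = (g - 3)*(g + 3)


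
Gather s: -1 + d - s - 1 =d - s - 2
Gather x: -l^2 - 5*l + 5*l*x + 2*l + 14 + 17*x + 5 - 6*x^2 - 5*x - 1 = -l^2 - 3*l - 6*x^2 + x*(5*l + 12) + 18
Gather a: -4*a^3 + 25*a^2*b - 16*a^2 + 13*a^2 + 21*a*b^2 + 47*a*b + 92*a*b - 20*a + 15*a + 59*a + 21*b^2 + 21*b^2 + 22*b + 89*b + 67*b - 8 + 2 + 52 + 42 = -4*a^3 + a^2*(25*b - 3) + a*(21*b^2 + 139*b + 54) + 42*b^2 + 178*b + 88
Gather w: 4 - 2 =2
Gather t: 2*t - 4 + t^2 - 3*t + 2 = t^2 - t - 2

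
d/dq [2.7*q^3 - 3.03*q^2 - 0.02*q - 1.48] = 8.1*q^2 - 6.06*q - 0.02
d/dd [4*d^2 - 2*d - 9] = 8*d - 2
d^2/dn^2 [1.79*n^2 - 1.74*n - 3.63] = 3.58000000000000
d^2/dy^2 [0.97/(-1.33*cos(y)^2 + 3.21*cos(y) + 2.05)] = (-6.863332*(1 - cos(y)^2)^2 + 12.423663*cos(y)^3 - 24.005463*cos(y)^2 - 18.464241*cos(y) + 32.142696)/(-1.33*cos(y)^2 + 3.21*cos(y) + 2.05)^3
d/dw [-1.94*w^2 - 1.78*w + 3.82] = -3.88*w - 1.78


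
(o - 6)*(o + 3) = o^2 - 3*o - 18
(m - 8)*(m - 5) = m^2 - 13*m + 40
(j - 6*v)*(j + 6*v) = j^2 - 36*v^2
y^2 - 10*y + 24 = (y - 6)*(y - 4)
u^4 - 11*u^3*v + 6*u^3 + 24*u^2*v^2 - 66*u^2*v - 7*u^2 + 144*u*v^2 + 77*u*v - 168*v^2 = (u - 1)*(u + 7)*(u - 8*v)*(u - 3*v)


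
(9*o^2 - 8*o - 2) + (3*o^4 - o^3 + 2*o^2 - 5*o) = 3*o^4 - o^3 + 11*o^2 - 13*o - 2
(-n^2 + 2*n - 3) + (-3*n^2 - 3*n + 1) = -4*n^2 - n - 2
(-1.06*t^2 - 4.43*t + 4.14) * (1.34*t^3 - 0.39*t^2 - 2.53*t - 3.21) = -1.4204*t^5 - 5.5228*t^4 + 9.9571*t^3 + 12.9959*t^2 + 3.7461*t - 13.2894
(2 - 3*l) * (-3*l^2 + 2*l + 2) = 9*l^3 - 12*l^2 - 2*l + 4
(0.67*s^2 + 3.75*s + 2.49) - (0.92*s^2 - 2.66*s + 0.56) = -0.25*s^2 + 6.41*s + 1.93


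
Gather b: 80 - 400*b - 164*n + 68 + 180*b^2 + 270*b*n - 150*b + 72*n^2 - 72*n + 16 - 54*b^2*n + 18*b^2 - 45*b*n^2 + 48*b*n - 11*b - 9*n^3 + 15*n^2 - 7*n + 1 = b^2*(198 - 54*n) + b*(-45*n^2 + 318*n - 561) - 9*n^3 + 87*n^2 - 243*n + 165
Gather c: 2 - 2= 0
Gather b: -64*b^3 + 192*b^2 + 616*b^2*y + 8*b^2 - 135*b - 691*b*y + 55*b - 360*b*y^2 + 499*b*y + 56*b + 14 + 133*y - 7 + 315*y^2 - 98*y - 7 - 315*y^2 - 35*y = -64*b^3 + b^2*(616*y + 200) + b*(-360*y^2 - 192*y - 24)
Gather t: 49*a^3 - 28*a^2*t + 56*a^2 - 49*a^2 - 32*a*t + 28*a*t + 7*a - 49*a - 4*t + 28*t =49*a^3 + 7*a^2 - 42*a + t*(-28*a^2 - 4*a + 24)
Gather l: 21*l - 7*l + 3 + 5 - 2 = 14*l + 6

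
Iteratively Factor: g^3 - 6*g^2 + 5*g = (g - 1)*(g^2 - 5*g) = g*(g - 1)*(g - 5)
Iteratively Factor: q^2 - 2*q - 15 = (q + 3)*(q - 5)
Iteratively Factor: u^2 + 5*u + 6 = (u + 3)*(u + 2)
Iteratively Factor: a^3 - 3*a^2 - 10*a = (a - 5)*(a^2 + 2*a) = (a - 5)*(a + 2)*(a)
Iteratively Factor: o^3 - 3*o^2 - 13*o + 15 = (o - 5)*(o^2 + 2*o - 3) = (o - 5)*(o + 3)*(o - 1)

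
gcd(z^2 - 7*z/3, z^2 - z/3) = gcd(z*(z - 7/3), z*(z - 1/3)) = z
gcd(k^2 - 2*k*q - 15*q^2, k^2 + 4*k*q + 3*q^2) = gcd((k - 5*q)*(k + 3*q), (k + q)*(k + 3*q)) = k + 3*q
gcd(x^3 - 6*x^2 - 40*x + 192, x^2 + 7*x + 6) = x + 6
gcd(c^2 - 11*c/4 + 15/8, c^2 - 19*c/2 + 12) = c - 3/2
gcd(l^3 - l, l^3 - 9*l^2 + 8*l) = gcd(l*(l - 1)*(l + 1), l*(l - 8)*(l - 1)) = l^2 - l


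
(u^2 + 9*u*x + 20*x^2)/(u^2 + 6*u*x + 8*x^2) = (u + 5*x)/(u + 2*x)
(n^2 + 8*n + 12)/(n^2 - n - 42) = (n + 2)/(n - 7)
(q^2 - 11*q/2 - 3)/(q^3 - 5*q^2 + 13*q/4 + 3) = 2*(q - 6)/(2*q^2 - 11*q + 12)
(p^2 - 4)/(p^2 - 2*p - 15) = (4 - p^2)/(-p^2 + 2*p + 15)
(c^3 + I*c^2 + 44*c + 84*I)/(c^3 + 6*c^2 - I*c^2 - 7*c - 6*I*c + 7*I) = (c^3 + I*c^2 + 44*c + 84*I)/(c^3 + c^2*(6 - I) - c*(7 + 6*I) + 7*I)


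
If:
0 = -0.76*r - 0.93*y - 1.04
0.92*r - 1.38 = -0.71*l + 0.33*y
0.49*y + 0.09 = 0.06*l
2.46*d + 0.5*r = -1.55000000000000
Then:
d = -0.26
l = 4.46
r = -1.81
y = 0.36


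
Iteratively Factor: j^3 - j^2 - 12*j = (j)*(j^2 - j - 12) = j*(j + 3)*(j - 4)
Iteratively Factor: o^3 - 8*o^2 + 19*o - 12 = (o - 1)*(o^2 - 7*o + 12) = (o - 3)*(o - 1)*(o - 4)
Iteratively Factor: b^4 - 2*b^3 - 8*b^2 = (b - 4)*(b^3 + 2*b^2) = (b - 4)*(b + 2)*(b^2) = b*(b - 4)*(b + 2)*(b)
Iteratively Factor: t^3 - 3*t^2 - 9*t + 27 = (t + 3)*(t^2 - 6*t + 9) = (t - 3)*(t + 3)*(t - 3)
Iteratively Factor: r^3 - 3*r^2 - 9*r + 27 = (r - 3)*(r^2 - 9) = (r - 3)^2*(r + 3)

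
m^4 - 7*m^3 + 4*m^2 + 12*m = m*(m - 6)*(m - 2)*(m + 1)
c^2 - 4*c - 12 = (c - 6)*(c + 2)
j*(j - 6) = j^2 - 6*j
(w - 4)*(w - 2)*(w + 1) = w^3 - 5*w^2 + 2*w + 8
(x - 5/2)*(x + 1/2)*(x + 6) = x^3 + 4*x^2 - 53*x/4 - 15/2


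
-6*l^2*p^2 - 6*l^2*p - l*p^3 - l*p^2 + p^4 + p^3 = p*(-3*l + p)*(2*l + p)*(p + 1)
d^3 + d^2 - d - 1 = (d - 1)*(d + 1)^2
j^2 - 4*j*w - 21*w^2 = (j - 7*w)*(j + 3*w)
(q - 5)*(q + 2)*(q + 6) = q^3 + 3*q^2 - 28*q - 60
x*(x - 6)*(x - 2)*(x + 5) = x^4 - 3*x^3 - 28*x^2 + 60*x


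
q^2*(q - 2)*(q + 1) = q^4 - q^3 - 2*q^2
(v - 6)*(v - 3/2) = v^2 - 15*v/2 + 9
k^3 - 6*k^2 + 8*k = k*(k - 4)*(k - 2)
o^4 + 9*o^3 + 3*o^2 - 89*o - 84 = (o - 3)*(o + 1)*(o + 4)*(o + 7)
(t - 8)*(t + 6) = t^2 - 2*t - 48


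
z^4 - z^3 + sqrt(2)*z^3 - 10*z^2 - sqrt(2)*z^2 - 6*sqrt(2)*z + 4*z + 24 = (z - 3)*(z + 2)*(z - sqrt(2))*(z + 2*sqrt(2))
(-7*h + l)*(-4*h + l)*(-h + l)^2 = 28*h^4 - 67*h^3*l + 51*h^2*l^2 - 13*h*l^3 + l^4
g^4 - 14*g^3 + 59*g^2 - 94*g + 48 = (g - 8)*(g - 3)*(g - 2)*(g - 1)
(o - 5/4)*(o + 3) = o^2 + 7*o/4 - 15/4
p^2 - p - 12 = (p - 4)*(p + 3)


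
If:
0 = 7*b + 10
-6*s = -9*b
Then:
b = -10/7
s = -15/7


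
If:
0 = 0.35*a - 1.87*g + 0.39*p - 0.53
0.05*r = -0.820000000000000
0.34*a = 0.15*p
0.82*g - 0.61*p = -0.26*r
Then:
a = -5.34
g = -3.81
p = -12.11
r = -16.40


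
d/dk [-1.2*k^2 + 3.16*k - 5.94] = 3.16 - 2.4*k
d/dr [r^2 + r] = 2*r + 1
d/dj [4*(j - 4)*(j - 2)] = 8*j - 24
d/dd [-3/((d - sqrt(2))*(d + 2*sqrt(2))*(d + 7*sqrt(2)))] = 3*(3*d^2 + 16*sqrt(2)*d + 10)/(d^6 + 16*sqrt(2)*d^5 + 148*d^4 + 104*sqrt(2)*d^3 - 796*d^2 - 560*sqrt(2)*d + 1568)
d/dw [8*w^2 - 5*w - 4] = 16*w - 5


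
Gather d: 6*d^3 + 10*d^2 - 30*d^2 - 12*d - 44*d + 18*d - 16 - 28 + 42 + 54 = 6*d^3 - 20*d^2 - 38*d + 52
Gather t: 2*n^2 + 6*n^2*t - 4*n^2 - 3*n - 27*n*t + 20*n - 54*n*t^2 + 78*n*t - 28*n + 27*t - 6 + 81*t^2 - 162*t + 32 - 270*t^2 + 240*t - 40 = -2*n^2 - 11*n + t^2*(-54*n - 189) + t*(6*n^2 + 51*n + 105) - 14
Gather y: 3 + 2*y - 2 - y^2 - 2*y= 1 - y^2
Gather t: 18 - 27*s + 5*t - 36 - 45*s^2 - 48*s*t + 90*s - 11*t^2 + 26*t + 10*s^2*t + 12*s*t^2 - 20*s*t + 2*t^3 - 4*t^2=-45*s^2 + 63*s + 2*t^3 + t^2*(12*s - 15) + t*(10*s^2 - 68*s + 31) - 18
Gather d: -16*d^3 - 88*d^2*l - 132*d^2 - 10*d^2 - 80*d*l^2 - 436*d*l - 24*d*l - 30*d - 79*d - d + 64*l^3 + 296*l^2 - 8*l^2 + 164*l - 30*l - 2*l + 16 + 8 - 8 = -16*d^3 + d^2*(-88*l - 142) + d*(-80*l^2 - 460*l - 110) + 64*l^3 + 288*l^2 + 132*l + 16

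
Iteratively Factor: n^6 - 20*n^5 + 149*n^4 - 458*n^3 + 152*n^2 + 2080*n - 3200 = (n - 4)*(n^5 - 16*n^4 + 85*n^3 - 118*n^2 - 320*n + 800) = (n - 4)^2*(n^4 - 12*n^3 + 37*n^2 + 30*n - 200) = (n - 4)^3*(n^3 - 8*n^2 + 5*n + 50) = (n - 4)^3*(n + 2)*(n^2 - 10*n + 25) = (n - 5)*(n - 4)^3*(n + 2)*(n - 5)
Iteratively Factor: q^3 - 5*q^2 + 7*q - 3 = (q - 3)*(q^2 - 2*q + 1) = (q - 3)*(q - 1)*(q - 1)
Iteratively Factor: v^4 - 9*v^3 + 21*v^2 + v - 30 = (v + 1)*(v^3 - 10*v^2 + 31*v - 30) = (v - 5)*(v + 1)*(v^2 - 5*v + 6) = (v - 5)*(v - 3)*(v + 1)*(v - 2)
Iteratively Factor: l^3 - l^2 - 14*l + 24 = (l + 4)*(l^2 - 5*l + 6) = (l - 2)*(l + 4)*(l - 3)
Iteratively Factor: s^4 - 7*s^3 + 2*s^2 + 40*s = (s - 5)*(s^3 - 2*s^2 - 8*s) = (s - 5)*(s + 2)*(s^2 - 4*s) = (s - 5)*(s - 4)*(s + 2)*(s)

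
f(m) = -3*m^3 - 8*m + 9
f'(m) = -9*m^2 - 8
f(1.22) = -6.21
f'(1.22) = -21.40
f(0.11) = 8.12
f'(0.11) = -8.11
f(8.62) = -1981.47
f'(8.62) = -676.74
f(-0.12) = 9.97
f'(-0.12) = -8.13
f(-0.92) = 18.70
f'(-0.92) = -15.62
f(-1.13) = 22.37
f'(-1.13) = -19.49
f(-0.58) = 14.23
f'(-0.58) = -11.03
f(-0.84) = 17.50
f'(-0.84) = -14.35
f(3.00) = -96.00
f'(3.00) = -89.00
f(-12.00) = 5289.00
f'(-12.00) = -1304.00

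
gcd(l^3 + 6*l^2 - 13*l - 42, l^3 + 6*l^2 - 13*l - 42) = l^3 + 6*l^2 - 13*l - 42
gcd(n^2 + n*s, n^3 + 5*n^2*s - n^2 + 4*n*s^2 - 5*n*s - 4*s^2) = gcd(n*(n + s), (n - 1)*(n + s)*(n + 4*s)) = n + s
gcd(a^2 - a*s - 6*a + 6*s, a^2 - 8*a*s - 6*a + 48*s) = a - 6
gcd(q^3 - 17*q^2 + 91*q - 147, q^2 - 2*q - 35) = q - 7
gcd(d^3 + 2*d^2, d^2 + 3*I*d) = d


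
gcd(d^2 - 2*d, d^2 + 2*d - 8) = d - 2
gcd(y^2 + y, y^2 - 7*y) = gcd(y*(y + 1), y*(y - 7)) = y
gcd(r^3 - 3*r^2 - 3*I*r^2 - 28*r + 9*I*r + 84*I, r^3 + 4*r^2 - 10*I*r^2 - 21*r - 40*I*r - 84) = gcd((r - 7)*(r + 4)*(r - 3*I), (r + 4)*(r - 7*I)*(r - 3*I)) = r^2 + r*(4 - 3*I) - 12*I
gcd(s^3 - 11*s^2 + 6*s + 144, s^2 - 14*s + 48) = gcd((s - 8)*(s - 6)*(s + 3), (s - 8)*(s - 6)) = s^2 - 14*s + 48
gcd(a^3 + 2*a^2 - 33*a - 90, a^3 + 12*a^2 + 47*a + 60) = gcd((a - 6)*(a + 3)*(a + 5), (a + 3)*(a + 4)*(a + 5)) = a^2 + 8*a + 15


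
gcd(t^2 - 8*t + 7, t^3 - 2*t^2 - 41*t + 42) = t^2 - 8*t + 7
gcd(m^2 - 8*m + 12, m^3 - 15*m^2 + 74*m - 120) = m - 6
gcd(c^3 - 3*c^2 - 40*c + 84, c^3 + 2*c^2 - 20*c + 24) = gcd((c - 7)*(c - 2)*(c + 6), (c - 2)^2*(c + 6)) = c^2 + 4*c - 12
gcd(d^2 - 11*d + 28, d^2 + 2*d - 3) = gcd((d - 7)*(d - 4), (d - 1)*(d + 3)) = 1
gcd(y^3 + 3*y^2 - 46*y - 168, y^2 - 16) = y + 4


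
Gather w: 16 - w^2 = 16 - w^2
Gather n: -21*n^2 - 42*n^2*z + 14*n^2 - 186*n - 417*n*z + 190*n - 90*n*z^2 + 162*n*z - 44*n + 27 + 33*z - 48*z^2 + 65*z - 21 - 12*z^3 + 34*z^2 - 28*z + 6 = n^2*(-42*z - 7) + n*(-90*z^2 - 255*z - 40) - 12*z^3 - 14*z^2 + 70*z + 12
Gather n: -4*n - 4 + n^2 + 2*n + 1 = n^2 - 2*n - 3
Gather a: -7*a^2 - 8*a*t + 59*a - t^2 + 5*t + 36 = -7*a^2 + a*(59 - 8*t) - t^2 + 5*t + 36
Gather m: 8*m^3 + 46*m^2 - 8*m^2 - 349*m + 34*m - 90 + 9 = 8*m^3 + 38*m^2 - 315*m - 81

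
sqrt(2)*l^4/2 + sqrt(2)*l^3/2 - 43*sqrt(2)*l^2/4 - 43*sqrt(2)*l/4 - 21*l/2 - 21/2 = (l + 1)*(l - 7*sqrt(2)/2)*(l + 3*sqrt(2))*(sqrt(2)*l/2 + 1/2)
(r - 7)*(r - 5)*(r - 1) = r^3 - 13*r^2 + 47*r - 35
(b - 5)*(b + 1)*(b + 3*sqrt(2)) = b^3 - 4*b^2 + 3*sqrt(2)*b^2 - 12*sqrt(2)*b - 5*b - 15*sqrt(2)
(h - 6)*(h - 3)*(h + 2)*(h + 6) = h^4 - h^3 - 42*h^2 + 36*h + 216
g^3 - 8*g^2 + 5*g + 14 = (g - 7)*(g - 2)*(g + 1)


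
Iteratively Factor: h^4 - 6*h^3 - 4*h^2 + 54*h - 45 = (h - 5)*(h^3 - h^2 - 9*h + 9) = (h - 5)*(h - 1)*(h^2 - 9) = (h - 5)*(h - 3)*(h - 1)*(h + 3)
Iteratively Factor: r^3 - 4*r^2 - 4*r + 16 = (r + 2)*(r^2 - 6*r + 8) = (r - 2)*(r + 2)*(r - 4)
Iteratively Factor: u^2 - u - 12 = (u - 4)*(u + 3)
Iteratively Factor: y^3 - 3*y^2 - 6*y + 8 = (y + 2)*(y^2 - 5*y + 4) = (y - 4)*(y + 2)*(y - 1)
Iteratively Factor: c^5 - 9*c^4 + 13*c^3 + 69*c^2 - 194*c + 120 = (c - 5)*(c^4 - 4*c^3 - 7*c^2 + 34*c - 24) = (c - 5)*(c + 3)*(c^3 - 7*c^2 + 14*c - 8) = (c - 5)*(c - 1)*(c + 3)*(c^2 - 6*c + 8) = (c - 5)*(c - 4)*(c - 1)*(c + 3)*(c - 2)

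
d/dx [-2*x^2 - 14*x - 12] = -4*x - 14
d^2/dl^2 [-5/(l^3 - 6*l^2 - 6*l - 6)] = 30*((l - 2)*(-l^3 + 6*l^2 + 6*l + 6) + 3*(-l^2 + 4*l + 2)^2)/(-l^3 + 6*l^2 + 6*l + 6)^3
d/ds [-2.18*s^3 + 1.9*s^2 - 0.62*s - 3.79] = -6.54*s^2 + 3.8*s - 0.62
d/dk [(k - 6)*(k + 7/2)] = 2*k - 5/2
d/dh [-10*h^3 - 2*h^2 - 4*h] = -30*h^2 - 4*h - 4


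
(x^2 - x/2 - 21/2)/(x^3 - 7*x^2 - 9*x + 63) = (x - 7/2)/(x^2 - 10*x + 21)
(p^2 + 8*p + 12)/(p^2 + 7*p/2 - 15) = 2*(p + 2)/(2*p - 5)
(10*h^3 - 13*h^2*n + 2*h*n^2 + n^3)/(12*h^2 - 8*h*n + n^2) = (5*h^2 - 4*h*n - n^2)/(6*h - n)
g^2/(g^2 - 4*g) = g/(g - 4)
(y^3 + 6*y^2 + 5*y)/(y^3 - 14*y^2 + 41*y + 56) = y*(y + 5)/(y^2 - 15*y + 56)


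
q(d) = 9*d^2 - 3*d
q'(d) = 18*d - 3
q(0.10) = -0.21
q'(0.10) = -1.20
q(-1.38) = 21.28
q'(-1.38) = -27.84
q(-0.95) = 10.97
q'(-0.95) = -20.10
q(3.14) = 79.32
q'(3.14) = 53.52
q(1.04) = 6.61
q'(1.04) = 15.72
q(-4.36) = 184.17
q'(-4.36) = -81.48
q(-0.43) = 2.95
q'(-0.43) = -10.74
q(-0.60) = 5.04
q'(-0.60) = -13.80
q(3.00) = 72.00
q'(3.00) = 51.00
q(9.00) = 702.00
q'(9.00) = 159.00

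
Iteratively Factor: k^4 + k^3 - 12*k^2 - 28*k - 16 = (k - 4)*(k^3 + 5*k^2 + 8*k + 4) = (k - 4)*(k + 2)*(k^2 + 3*k + 2) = (k - 4)*(k + 2)^2*(k + 1)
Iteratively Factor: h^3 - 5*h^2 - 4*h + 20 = (h + 2)*(h^2 - 7*h + 10) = (h - 5)*(h + 2)*(h - 2)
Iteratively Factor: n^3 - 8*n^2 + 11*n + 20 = (n + 1)*(n^2 - 9*n + 20) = (n - 5)*(n + 1)*(n - 4)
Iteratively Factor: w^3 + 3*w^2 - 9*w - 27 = (w + 3)*(w^2 - 9) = (w - 3)*(w + 3)*(w + 3)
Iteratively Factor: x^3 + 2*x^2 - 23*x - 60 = (x - 5)*(x^2 + 7*x + 12) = (x - 5)*(x + 4)*(x + 3)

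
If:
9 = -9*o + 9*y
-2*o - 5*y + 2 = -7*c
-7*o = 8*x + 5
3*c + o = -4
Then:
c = -25/28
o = -37/28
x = 17/32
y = -9/28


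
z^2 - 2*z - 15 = (z - 5)*(z + 3)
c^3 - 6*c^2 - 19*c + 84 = (c - 7)*(c - 3)*(c + 4)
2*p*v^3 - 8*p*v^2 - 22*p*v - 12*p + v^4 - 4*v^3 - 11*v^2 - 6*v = (2*p + v)*(v - 6)*(v + 1)^2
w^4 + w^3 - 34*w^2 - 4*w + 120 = (w - 5)*(w - 2)*(w + 2)*(w + 6)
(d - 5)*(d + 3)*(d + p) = d^3 + d^2*p - 2*d^2 - 2*d*p - 15*d - 15*p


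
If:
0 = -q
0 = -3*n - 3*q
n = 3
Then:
No Solution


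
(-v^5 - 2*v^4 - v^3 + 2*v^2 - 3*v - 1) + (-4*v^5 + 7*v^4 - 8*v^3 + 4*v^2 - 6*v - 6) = -5*v^5 + 5*v^4 - 9*v^3 + 6*v^2 - 9*v - 7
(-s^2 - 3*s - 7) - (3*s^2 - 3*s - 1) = -4*s^2 - 6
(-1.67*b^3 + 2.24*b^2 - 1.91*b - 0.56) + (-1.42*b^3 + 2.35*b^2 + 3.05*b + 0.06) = -3.09*b^3 + 4.59*b^2 + 1.14*b - 0.5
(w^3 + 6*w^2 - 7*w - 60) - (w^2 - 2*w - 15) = w^3 + 5*w^2 - 5*w - 45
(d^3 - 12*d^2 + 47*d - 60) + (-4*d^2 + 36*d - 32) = d^3 - 16*d^2 + 83*d - 92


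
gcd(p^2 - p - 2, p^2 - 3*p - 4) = p + 1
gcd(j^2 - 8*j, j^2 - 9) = 1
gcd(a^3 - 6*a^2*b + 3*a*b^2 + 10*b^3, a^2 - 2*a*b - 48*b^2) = 1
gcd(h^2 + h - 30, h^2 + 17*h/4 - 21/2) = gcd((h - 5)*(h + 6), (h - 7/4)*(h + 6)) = h + 6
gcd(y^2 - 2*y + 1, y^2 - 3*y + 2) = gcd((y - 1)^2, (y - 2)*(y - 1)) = y - 1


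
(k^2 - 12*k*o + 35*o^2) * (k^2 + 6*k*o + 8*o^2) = k^4 - 6*k^3*o - 29*k^2*o^2 + 114*k*o^3 + 280*o^4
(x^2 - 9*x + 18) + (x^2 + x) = 2*x^2 - 8*x + 18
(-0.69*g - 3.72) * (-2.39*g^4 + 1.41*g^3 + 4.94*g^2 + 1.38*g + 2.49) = 1.6491*g^5 + 7.9179*g^4 - 8.6538*g^3 - 19.329*g^2 - 6.8517*g - 9.2628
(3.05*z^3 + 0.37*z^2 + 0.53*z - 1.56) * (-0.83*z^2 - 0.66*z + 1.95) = -2.5315*z^5 - 2.3201*z^4 + 5.2634*z^3 + 1.6665*z^2 + 2.0631*z - 3.042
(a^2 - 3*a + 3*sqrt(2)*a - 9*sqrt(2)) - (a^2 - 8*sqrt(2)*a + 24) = -3*a + 11*sqrt(2)*a - 24 - 9*sqrt(2)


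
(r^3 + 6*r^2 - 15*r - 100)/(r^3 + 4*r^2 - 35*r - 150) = (r - 4)/(r - 6)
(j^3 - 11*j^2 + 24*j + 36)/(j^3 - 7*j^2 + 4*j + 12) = (j - 6)/(j - 2)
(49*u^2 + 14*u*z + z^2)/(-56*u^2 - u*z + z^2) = (7*u + z)/(-8*u + z)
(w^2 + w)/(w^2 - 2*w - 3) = w/(w - 3)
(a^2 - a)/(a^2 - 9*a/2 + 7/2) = 2*a/(2*a - 7)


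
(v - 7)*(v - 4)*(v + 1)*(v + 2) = v^4 - 8*v^3 - 3*v^2 + 62*v + 56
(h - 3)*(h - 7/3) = h^2 - 16*h/3 + 7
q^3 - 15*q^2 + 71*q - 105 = (q - 7)*(q - 5)*(q - 3)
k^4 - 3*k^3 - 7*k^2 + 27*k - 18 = (k - 3)*(k - 2)*(k - 1)*(k + 3)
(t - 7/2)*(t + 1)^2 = t^3 - 3*t^2/2 - 6*t - 7/2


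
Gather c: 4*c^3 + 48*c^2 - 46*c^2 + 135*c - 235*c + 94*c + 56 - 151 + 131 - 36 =4*c^3 + 2*c^2 - 6*c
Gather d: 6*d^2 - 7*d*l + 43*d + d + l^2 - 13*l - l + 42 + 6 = 6*d^2 + d*(44 - 7*l) + l^2 - 14*l + 48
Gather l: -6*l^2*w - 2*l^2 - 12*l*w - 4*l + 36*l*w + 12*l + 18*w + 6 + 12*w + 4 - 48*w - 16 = l^2*(-6*w - 2) + l*(24*w + 8) - 18*w - 6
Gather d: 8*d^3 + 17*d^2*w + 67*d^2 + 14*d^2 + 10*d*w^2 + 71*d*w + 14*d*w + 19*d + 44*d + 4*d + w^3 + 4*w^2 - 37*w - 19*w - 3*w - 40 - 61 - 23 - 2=8*d^3 + d^2*(17*w + 81) + d*(10*w^2 + 85*w + 67) + w^3 + 4*w^2 - 59*w - 126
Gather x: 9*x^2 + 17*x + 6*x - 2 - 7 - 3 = 9*x^2 + 23*x - 12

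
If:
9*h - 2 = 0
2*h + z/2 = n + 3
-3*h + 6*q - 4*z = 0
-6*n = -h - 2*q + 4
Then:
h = 2/9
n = 44/45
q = 217/45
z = 106/15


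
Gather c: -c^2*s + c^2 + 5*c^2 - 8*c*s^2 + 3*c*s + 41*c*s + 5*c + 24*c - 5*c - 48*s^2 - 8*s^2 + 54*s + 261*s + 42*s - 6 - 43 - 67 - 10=c^2*(6 - s) + c*(-8*s^2 + 44*s + 24) - 56*s^2 + 357*s - 126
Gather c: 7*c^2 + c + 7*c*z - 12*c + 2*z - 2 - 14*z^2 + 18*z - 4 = 7*c^2 + c*(7*z - 11) - 14*z^2 + 20*z - 6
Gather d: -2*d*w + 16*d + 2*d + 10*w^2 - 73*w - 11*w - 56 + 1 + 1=d*(18 - 2*w) + 10*w^2 - 84*w - 54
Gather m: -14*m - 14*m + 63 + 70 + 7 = 140 - 28*m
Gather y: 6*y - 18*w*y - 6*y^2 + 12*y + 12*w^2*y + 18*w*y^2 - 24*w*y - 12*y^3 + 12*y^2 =-12*y^3 + y^2*(18*w + 6) + y*(12*w^2 - 42*w + 18)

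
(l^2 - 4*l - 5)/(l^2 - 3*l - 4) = (l - 5)/(l - 4)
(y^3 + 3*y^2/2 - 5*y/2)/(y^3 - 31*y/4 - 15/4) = 2*y*(y - 1)/(2*y^2 - 5*y - 3)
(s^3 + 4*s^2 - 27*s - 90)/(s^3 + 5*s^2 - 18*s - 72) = (s - 5)/(s - 4)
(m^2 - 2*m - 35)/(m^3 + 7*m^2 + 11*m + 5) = (m - 7)/(m^2 + 2*m + 1)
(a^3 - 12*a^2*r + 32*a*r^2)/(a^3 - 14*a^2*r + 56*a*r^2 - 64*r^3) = a/(a - 2*r)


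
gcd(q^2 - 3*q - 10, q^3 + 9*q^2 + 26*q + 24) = q + 2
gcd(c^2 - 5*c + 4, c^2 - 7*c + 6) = c - 1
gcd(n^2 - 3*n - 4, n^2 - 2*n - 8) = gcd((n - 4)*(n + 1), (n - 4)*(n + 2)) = n - 4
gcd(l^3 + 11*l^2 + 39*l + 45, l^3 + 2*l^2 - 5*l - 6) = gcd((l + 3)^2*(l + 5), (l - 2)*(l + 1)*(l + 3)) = l + 3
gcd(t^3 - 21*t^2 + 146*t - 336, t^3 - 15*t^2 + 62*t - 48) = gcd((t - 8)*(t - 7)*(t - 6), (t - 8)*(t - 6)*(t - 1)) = t^2 - 14*t + 48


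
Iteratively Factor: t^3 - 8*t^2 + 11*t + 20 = (t + 1)*(t^2 - 9*t + 20) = (t - 4)*(t + 1)*(t - 5)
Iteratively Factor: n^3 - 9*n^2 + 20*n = (n - 4)*(n^2 - 5*n) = n*(n - 4)*(n - 5)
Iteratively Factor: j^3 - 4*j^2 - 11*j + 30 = (j + 3)*(j^2 - 7*j + 10) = (j - 5)*(j + 3)*(j - 2)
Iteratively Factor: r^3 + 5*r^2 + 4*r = (r + 1)*(r^2 + 4*r) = r*(r + 1)*(r + 4)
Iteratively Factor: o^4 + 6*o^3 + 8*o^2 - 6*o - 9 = (o + 1)*(o^3 + 5*o^2 + 3*o - 9) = (o + 1)*(o + 3)*(o^2 + 2*o - 3) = (o + 1)*(o + 3)^2*(o - 1)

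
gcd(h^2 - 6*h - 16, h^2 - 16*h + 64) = h - 8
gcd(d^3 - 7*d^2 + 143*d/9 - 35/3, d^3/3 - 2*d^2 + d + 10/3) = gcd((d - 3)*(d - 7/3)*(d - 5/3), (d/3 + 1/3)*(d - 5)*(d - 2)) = 1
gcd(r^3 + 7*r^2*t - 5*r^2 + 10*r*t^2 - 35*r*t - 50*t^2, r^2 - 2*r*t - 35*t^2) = r + 5*t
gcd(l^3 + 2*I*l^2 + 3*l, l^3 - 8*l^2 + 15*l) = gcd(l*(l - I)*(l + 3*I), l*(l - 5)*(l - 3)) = l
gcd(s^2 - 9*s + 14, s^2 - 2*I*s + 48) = 1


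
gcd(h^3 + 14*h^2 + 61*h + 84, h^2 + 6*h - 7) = h + 7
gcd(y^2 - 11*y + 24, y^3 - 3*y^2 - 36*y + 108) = y - 3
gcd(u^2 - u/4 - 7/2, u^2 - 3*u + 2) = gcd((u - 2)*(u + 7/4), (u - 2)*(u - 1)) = u - 2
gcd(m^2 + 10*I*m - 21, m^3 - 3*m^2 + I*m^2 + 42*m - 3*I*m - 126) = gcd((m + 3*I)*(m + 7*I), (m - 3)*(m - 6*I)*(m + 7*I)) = m + 7*I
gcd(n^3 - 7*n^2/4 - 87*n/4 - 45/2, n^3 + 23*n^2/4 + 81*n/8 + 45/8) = n^2 + 17*n/4 + 15/4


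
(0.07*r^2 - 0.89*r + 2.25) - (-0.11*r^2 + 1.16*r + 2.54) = 0.18*r^2 - 2.05*r - 0.29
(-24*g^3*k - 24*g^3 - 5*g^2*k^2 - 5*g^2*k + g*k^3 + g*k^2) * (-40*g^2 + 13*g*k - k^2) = 960*g^5*k + 960*g^5 - 112*g^4*k^2 - 112*g^4*k - 81*g^3*k^3 - 81*g^3*k^2 + 18*g^2*k^4 + 18*g^2*k^3 - g*k^5 - g*k^4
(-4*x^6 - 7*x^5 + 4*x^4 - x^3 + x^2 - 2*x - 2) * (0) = 0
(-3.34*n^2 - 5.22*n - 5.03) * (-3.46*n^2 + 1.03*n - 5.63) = 11.5564*n^4 + 14.621*n^3 + 30.8314*n^2 + 24.2077*n + 28.3189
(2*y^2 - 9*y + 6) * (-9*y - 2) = -18*y^3 + 77*y^2 - 36*y - 12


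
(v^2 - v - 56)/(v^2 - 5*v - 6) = (-v^2 + v + 56)/(-v^2 + 5*v + 6)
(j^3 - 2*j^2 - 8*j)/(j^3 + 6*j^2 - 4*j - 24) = j*(j - 4)/(j^2 + 4*j - 12)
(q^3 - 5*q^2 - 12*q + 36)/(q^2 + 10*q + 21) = (q^2 - 8*q + 12)/(q + 7)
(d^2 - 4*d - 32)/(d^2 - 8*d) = (d + 4)/d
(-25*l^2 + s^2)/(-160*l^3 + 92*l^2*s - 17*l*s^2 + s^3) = (5*l + s)/(32*l^2 - 12*l*s + s^2)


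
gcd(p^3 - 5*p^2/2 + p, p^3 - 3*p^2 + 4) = p - 2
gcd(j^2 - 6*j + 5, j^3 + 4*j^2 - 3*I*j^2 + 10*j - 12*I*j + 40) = 1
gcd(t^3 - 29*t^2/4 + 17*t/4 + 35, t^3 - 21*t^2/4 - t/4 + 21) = t^2 - 9*t/4 - 7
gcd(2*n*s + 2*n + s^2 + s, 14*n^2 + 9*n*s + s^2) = 2*n + s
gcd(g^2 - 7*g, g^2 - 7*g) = g^2 - 7*g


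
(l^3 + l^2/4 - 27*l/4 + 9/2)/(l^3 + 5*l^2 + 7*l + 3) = (4*l^2 - 11*l + 6)/(4*(l^2 + 2*l + 1))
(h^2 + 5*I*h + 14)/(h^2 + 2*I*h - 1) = (h^2 + 5*I*h + 14)/(h^2 + 2*I*h - 1)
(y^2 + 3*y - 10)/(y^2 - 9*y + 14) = (y + 5)/(y - 7)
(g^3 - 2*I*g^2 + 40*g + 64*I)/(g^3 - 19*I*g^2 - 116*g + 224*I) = (g^2 + 6*I*g - 8)/(g^2 - 11*I*g - 28)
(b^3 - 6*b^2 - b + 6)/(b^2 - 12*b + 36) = (b^2 - 1)/(b - 6)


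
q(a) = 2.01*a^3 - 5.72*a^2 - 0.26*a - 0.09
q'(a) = 6.03*a^2 - 11.44*a - 0.26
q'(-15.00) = 1528.09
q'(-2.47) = 64.79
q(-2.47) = -64.63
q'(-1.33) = 25.62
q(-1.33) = -14.59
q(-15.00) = -8066.94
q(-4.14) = -239.68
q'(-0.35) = 4.48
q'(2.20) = 3.76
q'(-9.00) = 591.13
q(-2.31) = -54.79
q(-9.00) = -1926.36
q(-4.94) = -380.71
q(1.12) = -4.73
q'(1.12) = -5.51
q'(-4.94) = 203.41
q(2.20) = -6.94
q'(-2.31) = 58.34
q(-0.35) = -0.79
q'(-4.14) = 150.45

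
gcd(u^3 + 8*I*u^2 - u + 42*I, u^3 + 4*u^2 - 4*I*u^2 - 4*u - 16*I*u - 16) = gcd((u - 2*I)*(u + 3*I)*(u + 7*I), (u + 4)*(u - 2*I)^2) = u - 2*I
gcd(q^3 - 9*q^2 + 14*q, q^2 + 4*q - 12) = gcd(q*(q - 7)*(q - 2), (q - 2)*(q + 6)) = q - 2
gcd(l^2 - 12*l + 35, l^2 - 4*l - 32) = 1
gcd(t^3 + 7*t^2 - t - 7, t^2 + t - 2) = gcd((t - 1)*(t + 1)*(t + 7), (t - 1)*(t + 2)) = t - 1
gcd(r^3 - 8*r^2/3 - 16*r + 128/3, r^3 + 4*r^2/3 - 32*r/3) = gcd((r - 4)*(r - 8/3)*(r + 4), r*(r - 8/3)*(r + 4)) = r^2 + 4*r/3 - 32/3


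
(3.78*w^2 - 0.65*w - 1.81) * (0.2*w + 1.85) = 0.756*w^3 + 6.863*w^2 - 1.5645*w - 3.3485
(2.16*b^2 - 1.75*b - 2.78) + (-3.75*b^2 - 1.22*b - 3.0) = -1.59*b^2 - 2.97*b - 5.78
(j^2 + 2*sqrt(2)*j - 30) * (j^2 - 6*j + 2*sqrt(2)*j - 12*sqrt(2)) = j^4 - 6*j^3 + 4*sqrt(2)*j^3 - 24*sqrt(2)*j^2 - 22*j^2 - 60*sqrt(2)*j + 132*j + 360*sqrt(2)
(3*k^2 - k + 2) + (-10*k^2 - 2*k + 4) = -7*k^2 - 3*k + 6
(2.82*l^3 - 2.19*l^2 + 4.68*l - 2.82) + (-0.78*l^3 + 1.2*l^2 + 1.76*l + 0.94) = 2.04*l^3 - 0.99*l^2 + 6.44*l - 1.88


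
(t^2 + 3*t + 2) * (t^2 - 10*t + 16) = t^4 - 7*t^3 - 12*t^2 + 28*t + 32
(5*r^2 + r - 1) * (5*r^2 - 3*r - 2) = 25*r^4 - 10*r^3 - 18*r^2 + r + 2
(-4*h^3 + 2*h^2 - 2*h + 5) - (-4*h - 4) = -4*h^3 + 2*h^2 + 2*h + 9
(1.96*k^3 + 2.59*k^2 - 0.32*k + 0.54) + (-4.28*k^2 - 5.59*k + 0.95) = 1.96*k^3 - 1.69*k^2 - 5.91*k + 1.49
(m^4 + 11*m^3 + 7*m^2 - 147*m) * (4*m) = 4*m^5 + 44*m^4 + 28*m^3 - 588*m^2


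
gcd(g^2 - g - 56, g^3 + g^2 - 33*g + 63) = g + 7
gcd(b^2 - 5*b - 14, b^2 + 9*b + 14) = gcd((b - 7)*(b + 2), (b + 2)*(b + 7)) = b + 2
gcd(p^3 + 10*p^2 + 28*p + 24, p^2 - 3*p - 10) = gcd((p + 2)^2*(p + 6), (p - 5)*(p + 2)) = p + 2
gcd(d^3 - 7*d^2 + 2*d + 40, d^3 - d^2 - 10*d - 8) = d^2 - 2*d - 8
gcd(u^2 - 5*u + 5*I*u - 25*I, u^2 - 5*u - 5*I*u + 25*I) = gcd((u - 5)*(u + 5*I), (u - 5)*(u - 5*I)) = u - 5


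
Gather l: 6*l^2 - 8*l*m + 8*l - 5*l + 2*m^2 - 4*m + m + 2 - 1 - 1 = 6*l^2 + l*(3 - 8*m) + 2*m^2 - 3*m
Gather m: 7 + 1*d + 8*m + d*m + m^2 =d + m^2 + m*(d + 8) + 7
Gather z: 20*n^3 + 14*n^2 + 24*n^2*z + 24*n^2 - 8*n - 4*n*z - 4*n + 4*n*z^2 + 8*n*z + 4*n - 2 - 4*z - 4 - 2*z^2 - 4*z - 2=20*n^3 + 38*n^2 - 8*n + z^2*(4*n - 2) + z*(24*n^2 + 4*n - 8) - 8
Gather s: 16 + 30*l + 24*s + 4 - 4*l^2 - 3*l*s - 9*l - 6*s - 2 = -4*l^2 + 21*l + s*(18 - 3*l) + 18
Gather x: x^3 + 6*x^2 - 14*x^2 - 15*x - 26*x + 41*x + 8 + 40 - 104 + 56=x^3 - 8*x^2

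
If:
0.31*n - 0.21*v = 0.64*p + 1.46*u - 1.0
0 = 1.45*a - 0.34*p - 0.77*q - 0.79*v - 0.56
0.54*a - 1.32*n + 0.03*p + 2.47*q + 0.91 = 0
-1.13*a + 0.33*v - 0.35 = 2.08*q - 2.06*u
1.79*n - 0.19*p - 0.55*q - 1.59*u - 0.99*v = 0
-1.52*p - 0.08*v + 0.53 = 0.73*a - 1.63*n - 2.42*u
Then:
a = 0.81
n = 0.60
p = 1.02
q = -0.24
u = 0.28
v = 0.56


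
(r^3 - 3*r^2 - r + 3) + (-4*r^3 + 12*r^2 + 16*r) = -3*r^3 + 9*r^2 + 15*r + 3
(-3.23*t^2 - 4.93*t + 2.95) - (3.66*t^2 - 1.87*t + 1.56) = -6.89*t^2 - 3.06*t + 1.39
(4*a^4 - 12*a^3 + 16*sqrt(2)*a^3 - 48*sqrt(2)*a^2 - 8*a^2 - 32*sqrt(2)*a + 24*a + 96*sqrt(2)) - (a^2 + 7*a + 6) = 4*a^4 - 12*a^3 + 16*sqrt(2)*a^3 - 48*sqrt(2)*a^2 - 9*a^2 - 32*sqrt(2)*a + 17*a - 6 + 96*sqrt(2)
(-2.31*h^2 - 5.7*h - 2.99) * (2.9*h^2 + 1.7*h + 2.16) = -6.699*h^4 - 20.457*h^3 - 23.3506*h^2 - 17.395*h - 6.4584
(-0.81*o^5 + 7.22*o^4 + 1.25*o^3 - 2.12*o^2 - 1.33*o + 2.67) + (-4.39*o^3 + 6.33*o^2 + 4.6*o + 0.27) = -0.81*o^5 + 7.22*o^4 - 3.14*o^3 + 4.21*o^2 + 3.27*o + 2.94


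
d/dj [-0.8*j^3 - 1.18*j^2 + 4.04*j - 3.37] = -2.4*j^2 - 2.36*j + 4.04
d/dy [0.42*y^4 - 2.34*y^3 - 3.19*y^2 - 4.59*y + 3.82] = 1.68*y^3 - 7.02*y^2 - 6.38*y - 4.59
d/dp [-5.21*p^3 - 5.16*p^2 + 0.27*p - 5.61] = -15.63*p^2 - 10.32*p + 0.27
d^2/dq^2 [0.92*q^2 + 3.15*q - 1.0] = 1.84000000000000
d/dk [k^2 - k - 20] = 2*k - 1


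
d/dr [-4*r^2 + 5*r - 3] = 5 - 8*r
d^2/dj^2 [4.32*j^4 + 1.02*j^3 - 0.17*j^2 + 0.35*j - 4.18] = 51.84*j^2 + 6.12*j - 0.34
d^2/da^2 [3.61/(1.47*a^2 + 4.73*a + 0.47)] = (-15.601698*a^2 - 50.201382*a + 3.61*(2.94*a + 4.73)*(5.88*a + 9.46) - 4.988298)/(1.47*a^2 + 4.73*a + 0.47)^3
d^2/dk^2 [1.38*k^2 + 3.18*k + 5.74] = 2.76000000000000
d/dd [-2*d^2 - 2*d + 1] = -4*d - 2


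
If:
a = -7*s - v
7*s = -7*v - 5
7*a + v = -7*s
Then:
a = 0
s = 5/42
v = -5/6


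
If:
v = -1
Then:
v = -1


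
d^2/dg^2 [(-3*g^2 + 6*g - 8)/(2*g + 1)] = -94/(8*g^3 + 12*g^2 + 6*g + 1)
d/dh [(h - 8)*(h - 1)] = 2*h - 9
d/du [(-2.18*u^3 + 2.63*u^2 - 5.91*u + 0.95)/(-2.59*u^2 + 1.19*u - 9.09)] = (5.6462*u^4 - 5.1884*u^3 + 47.2714*u^2 - 42.8924*u + 52.5914)/(6.7081*u^4 - 6.1642*u^3 + 48.5023*u^2 - 21.6342*u + 82.6281)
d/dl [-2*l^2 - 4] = -4*l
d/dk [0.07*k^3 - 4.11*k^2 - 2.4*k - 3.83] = 0.21*k^2 - 8.22*k - 2.4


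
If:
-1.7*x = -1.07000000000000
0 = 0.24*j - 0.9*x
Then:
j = 2.36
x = 0.63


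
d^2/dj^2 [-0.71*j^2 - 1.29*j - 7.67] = -1.42000000000000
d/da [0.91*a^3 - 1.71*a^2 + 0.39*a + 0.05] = 2.73*a^2 - 3.42*a + 0.39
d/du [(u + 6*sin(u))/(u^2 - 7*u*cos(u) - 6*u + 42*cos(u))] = ((u + 6*sin(u))*(-7*u*sin(u) - 2*u + 42*sin(u) + 7*cos(u) + 6) + (6*cos(u) + 1)*(u^2 - 7*u*cos(u) - 6*u + 42*cos(u)))/((u - 6)^2*(u - 7*cos(u))^2)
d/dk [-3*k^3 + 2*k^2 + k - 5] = -9*k^2 + 4*k + 1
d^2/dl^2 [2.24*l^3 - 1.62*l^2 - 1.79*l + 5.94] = 13.44*l - 3.24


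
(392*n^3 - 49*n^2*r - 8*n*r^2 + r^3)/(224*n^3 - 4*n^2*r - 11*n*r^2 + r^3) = (7*n + r)/(4*n + r)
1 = 1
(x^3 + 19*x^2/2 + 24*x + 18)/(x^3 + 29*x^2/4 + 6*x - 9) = 2*(2*x + 3)/(4*x - 3)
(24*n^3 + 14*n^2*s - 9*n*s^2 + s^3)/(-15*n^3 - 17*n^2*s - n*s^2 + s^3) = (24*n^2 - 10*n*s + s^2)/(-15*n^2 - 2*n*s + s^2)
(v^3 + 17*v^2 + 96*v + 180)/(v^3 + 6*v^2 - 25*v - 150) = (v + 6)/(v - 5)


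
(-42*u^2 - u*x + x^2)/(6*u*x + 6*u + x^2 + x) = (-7*u + x)/(x + 1)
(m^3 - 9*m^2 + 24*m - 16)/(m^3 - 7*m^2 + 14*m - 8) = (m - 4)/(m - 2)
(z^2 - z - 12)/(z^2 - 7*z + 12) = (z + 3)/(z - 3)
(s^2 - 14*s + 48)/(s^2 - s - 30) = (s - 8)/(s + 5)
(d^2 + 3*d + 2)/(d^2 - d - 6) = (d + 1)/(d - 3)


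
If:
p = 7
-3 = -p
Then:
No Solution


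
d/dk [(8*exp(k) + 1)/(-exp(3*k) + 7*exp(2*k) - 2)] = ((3*exp(k) - 14)*(8*exp(k) + 1)*exp(k) - 8*exp(3*k) + 56*exp(2*k) - 16)*exp(k)/(exp(3*k) - 7*exp(2*k) + 2)^2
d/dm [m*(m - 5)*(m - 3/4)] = 3*m^2 - 23*m/2 + 15/4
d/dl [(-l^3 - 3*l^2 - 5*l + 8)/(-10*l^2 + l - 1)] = (10*l^4 - 2*l^3 - 50*l^2 + 166*l - 3)/(100*l^4 - 20*l^3 + 21*l^2 - 2*l + 1)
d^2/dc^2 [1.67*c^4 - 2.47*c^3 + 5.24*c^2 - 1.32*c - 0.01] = 20.04*c^2 - 14.82*c + 10.48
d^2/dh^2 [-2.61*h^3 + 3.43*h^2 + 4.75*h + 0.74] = 6.86 - 15.66*h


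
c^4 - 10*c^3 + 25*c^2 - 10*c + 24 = (c - 6)*(c - 4)*(c - I)*(c + I)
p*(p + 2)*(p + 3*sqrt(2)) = p^3 + 2*p^2 + 3*sqrt(2)*p^2 + 6*sqrt(2)*p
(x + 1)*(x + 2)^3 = x^4 + 7*x^3 + 18*x^2 + 20*x + 8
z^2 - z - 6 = (z - 3)*(z + 2)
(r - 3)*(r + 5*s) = r^2 + 5*r*s - 3*r - 15*s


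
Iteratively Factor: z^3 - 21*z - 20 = (z - 5)*(z^2 + 5*z + 4) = (z - 5)*(z + 4)*(z + 1)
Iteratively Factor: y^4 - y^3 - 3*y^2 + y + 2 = (y - 2)*(y^3 + y^2 - y - 1) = (y - 2)*(y + 1)*(y^2 - 1) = (y - 2)*(y - 1)*(y + 1)*(y + 1)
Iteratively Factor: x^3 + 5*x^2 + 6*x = (x + 2)*(x^2 + 3*x) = (x + 2)*(x + 3)*(x)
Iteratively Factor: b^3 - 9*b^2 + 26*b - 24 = (b - 3)*(b^2 - 6*b + 8) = (b - 4)*(b - 3)*(b - 2)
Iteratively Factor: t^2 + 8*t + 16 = (t + 4)*(t + 4)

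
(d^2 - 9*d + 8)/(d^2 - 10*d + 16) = (d - 1)/(d - 2)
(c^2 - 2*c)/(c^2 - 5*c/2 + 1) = 2*c/(2*c - 1)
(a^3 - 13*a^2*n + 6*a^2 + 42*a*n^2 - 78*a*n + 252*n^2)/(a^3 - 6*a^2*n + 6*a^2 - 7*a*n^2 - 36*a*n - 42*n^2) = (a - 6*n)/(a + n)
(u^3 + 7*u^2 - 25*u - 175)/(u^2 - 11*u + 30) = (u^2 + 12*u + 35)/(u - 6)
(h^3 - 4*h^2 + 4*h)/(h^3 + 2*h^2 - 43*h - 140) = h*(h^2 - 4*h + 4)/(h^3 + 2*h^2 - 43*h - 140)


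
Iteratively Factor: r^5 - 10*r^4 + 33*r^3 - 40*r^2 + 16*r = (r - 4)*(r^4 - 6*r^3 + 9*r^2 - 4*r) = (r - 4)*(r - 1)*(r^3 - 5*r^2 + 4*r) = (r - 4)*(r - 1)^2*(r^2 - 4*r) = r*(r - 4)*(r - 1)^2*(r - 4)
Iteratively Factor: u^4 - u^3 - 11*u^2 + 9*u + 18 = (u - 2)*(u^3 + u^2 - 9*u - 9) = (u - 2)*(u + 1)*(u^2 - 9) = (u - 3)*(u - 2)*(u + 1)*(u + 3)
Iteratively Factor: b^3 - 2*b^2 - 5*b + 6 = (b + 2)*(b^2 - 4*b + 3) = (b - 1)*(b + 2)*(b - 3)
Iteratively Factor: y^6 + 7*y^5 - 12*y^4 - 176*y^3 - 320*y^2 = (y - 5)*(y^5 + 12*y^4 + 48*y^3 + 64*y^2) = (y - 5)*(y + 4)*(y^4 + 8*y^3 + 16*y^2) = y*(y - 5)*(y + 4)*(y^3 + 8*y^2 + 16*y) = y*(y - 5)*(y + 4)^2*(y^2 + 4*y) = y*(y - 5)*(y + 4)^3*(y)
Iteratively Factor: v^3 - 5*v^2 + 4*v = (v)*(v^2 - 5*v + 4) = v*(v - 4)*(v - 1)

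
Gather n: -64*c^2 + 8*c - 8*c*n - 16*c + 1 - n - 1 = -64*c^2 - 8*c + n*(-8*c - 1)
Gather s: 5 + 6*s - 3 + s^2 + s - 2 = s^2 + 7*s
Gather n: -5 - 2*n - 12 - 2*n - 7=-4*n - 24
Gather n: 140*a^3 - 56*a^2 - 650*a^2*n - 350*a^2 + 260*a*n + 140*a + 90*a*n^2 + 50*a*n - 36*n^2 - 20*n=140*a^3 - 406*a^2 + 140*a + n^2*(90*a - 36) + n*(-650*a^2 + 310*a - 20)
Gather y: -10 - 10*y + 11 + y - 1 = -9*y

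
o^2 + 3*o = o*(o + 3)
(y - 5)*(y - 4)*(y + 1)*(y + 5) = y^4 - 3*y^3 - 29*y^2 + 75*y + 100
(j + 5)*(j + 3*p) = j^2 + 3*j*p + 5*j + 15*p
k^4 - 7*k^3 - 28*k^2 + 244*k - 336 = (k - 7)*(k - 4)*(k - 2)*(k + 6)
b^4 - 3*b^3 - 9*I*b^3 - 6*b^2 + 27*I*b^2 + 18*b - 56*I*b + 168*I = (b - 3)*(b - 7*I)*(b - 4*I)*(b + 2*I)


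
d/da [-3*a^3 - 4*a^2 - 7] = a*(-9*a - 8)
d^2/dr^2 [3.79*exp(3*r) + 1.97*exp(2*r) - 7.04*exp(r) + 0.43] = (34.11*exp(2*r) + 7.88*exp(r) - 7.04)*exp(r)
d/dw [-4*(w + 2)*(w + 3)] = -8*w - 20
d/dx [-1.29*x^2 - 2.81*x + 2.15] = -2.58*x - 2.81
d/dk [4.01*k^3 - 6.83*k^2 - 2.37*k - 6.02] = 12.03*k^2 - 13.66*k - 2.37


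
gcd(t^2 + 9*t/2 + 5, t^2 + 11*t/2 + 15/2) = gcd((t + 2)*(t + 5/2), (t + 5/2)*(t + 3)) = t + 5/2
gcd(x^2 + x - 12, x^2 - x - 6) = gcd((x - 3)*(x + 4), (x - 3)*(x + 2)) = x - 3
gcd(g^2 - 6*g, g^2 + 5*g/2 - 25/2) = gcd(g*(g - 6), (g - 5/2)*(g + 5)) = 1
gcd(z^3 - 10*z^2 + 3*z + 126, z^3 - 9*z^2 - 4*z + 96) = z + 3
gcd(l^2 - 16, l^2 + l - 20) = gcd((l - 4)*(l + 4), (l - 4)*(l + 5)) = l - 4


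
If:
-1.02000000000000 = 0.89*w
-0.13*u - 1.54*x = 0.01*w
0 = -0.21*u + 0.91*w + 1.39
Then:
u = 1.65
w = -1.15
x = -0.13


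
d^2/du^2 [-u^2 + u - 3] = -2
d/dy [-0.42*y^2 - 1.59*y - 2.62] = -0.84*y - 1.59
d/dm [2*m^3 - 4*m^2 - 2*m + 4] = 6*m^2 - 8*m - 2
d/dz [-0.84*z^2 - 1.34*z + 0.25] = -1.68*z - 1.34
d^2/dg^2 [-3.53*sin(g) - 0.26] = 3.53*sin(g)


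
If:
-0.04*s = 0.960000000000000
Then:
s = -24.00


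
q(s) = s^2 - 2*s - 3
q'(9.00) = 16.00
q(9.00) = 60.00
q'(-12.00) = -26.00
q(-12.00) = 165.00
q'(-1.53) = -5.06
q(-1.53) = 2.40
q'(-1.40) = -4.80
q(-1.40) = 1.76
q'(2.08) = 2.16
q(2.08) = -2.83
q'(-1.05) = -4.10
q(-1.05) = 0.20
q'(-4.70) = -11.40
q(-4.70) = 28.49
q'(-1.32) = -4.64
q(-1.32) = 1.38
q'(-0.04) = -2.08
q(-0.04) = -2.92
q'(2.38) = 2.76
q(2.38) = -2.10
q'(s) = 2*s - 2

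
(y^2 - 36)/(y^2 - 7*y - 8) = (36 - y^2)/(-y^2 + 7*y + 8)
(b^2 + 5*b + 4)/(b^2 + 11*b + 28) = (b + 1)/(b + 7)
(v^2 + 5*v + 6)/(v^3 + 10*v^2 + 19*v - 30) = (v^2 + 5*v + 6)/(v^3 + 10*v^2 + 19*v - 30)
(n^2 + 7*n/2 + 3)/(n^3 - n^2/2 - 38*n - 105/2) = (n + 2)/(n^2 - 2*n - 35)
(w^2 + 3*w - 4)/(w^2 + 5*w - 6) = (w + 4)/(w + 6)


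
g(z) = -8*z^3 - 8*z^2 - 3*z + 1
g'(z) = -24*z^2 - 16*z - 3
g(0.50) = -3.50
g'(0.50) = -17.00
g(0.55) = -4.40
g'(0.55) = -19.06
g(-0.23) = 1.36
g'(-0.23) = -0.59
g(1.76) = -72.68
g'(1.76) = -105.50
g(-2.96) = 147.26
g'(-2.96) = -165.92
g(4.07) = -683.08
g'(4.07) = -465.68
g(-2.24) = 57.49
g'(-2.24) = -87.58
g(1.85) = -82.58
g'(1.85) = -114.74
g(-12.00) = 12709.00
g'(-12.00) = -3267.00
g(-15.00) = 25246.00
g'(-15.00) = -5163.00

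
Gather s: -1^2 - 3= -4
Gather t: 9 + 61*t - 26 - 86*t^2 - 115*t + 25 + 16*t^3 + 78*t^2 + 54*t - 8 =16*t^3 - 8*t^2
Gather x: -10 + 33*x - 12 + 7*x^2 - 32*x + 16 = 7*x^2 + x - 6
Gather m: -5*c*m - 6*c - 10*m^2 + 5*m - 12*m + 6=-6*c - 10*m^2 + m*(-5*c - 7) + 6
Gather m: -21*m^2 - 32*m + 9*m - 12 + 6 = -21*m^2 - 23*m - 6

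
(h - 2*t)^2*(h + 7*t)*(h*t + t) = h^4*t + 3*h^3*t^2 + h^3*t - 24*h^2*t^3 + 3*h^2*t^2 + 28*h*t^4 - 24*h*t^3 + 28*t^4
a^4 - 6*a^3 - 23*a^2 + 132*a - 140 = (a - 7)*(a - 2)^2*(a + 5)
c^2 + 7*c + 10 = (c + 2)*(c + 5)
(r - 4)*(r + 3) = r^2 - r - 12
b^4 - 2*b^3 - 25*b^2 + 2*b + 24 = (b - 6)*(b - 1)*(b + 1)*(b + 4)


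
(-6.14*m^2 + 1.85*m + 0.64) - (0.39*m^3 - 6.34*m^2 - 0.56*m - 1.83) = -0.39*m^3 + 0.2*m^2 + 2.41*m + 2.47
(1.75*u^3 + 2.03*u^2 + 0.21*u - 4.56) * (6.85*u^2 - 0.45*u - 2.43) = 11.9875*u^5 + 13.118*u^4 - 3.7275*u^3 - 36.2634*u^2 + 1.5417*u + 11.0808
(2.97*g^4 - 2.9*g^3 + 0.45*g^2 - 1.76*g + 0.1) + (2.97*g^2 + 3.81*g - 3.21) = 2.97*g^4 - 2.9*g^3 + 3.42*g^2 + 2.05*g - 3.11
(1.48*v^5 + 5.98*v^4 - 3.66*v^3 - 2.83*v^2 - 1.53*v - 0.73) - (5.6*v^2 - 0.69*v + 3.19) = 1.48*v^5 + 5.98*v^4 - 3.66*v^3 - 8.43*v^2 - 0.84*v - 3.92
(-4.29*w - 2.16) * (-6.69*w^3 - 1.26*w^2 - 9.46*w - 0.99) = 28.7001*w^4 + 19.8558*w^3 + 43.305*w^2 + 24.6807*w + 2.1384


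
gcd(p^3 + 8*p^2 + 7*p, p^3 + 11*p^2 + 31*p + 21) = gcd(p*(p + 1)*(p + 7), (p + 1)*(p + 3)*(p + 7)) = p^2 + 8*p + 7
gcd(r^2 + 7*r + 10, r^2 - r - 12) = 1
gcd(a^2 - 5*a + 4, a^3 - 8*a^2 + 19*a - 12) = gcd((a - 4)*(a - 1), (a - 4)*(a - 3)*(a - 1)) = a^2 - 5*a + 4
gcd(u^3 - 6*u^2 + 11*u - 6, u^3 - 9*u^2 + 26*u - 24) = u^2 - 5*u + 6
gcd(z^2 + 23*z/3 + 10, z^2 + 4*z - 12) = z + 6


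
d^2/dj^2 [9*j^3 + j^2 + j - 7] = 54*j + 2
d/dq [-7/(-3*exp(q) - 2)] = -21*exp(q)/(3*exp(q) + 2)^2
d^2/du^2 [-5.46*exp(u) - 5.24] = -5.46*exp(u)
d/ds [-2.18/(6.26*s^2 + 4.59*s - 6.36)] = (27.2936*s + 10.0062)/(6.26*s^2 + 4.59*s - 6.36)^2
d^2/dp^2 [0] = 0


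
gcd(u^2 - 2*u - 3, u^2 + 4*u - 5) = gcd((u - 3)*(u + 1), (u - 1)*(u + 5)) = 1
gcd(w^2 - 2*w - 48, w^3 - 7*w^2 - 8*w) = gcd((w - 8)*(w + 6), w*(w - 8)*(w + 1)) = w - 8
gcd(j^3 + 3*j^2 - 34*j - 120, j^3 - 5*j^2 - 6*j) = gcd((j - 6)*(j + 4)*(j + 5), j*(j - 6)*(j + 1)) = j - 6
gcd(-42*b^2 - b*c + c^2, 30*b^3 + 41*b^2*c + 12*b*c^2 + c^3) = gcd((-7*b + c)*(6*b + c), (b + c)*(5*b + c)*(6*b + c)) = 6*b + c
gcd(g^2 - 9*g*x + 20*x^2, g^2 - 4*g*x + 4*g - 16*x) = -g + 4*x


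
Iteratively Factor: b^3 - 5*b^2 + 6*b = (b)*(b^2 - 5*b + 6) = b*(b - 2)*(b - 3)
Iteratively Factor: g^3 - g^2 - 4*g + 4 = (g + 2)*(g^2 - 3*g + 2) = (g - 2)*(g + 2)*(g - 1)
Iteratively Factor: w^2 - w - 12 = (w + 3)*(w - 4)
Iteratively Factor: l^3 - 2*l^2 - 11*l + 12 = (l - 1)*(l^2 - l - 12) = (l - 4)*(l - 1)*(l + 3)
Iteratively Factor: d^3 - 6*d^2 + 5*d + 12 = (d + 1)*(d^2 - 7*d + 12) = (d - 3)*(d + 1)*(d - 4)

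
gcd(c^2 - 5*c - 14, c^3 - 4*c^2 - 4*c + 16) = c + 2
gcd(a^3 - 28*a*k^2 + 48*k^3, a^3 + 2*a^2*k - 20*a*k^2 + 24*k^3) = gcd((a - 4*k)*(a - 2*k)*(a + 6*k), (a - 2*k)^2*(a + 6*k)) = a^2 + 4*a*k - 12*k^2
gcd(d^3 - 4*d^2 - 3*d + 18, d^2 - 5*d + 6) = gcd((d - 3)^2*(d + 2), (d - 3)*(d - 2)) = d - 3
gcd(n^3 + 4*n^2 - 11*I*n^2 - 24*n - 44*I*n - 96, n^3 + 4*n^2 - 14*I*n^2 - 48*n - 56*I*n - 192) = n^2 + n*(4 - 8*I) - 32*I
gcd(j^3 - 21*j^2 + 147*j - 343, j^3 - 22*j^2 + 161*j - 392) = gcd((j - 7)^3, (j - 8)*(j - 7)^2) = j^2 - 14*j + 49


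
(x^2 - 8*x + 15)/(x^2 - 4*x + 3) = (x - 5)/(x - 1)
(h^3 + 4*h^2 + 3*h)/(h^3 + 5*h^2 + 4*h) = (h + 3)/(h + 4)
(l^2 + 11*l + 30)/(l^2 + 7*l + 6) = (l + 5)/(l + 1)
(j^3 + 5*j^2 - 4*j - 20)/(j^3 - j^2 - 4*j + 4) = (j + 5)/(j - 1)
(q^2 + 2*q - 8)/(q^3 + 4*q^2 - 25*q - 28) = (q^2 + 2*q - 8)/(q^3 + 4*q^2 - 25*q - 28)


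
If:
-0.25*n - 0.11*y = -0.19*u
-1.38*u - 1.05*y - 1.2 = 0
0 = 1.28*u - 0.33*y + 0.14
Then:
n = 0.10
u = -0.30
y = -0.75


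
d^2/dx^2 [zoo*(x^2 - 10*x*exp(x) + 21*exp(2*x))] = zoo*(x*exp(x) + exp(2*x) + exp(x) + 1)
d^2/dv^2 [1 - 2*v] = 0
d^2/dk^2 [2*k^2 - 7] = 4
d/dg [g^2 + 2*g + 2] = 2*g + 2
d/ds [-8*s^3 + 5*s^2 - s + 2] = -24*s^2 + 10*s - 1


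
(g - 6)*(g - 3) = g^2 - 9*g + 18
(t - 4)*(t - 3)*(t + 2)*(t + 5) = t^4 - 27*t^2 + 14*t + 120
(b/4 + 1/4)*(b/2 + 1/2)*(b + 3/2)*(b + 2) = b^4/8 + 11*b^3/16 + 11*b^2/8 + 19*b/16 + 3/8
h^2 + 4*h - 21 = (h - 3)*(h + 7)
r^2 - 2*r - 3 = (r - 3)*(r + 1)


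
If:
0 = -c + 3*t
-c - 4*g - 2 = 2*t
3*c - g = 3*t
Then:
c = -6/29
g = -12/29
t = -2/29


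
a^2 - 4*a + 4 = (a - 2)^2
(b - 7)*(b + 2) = b^2 - 5*b - 14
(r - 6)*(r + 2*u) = r^2 + 2*r*u - 6*r - 12*u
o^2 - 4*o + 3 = (o - 3)*(o - 1)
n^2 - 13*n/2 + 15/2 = (n - 5)*(n - 3/2)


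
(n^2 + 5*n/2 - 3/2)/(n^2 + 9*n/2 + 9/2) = (2*n - 1)/(2*n + 3)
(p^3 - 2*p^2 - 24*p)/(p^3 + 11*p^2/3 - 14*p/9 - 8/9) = 9*p*(p - 6)/(9*p^2 - 3*p - 2)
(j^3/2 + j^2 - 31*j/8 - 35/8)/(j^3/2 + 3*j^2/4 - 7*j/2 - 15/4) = (j + 7/2)/(j + 3)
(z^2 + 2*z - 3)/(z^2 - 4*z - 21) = (z - 1)/(z - 7)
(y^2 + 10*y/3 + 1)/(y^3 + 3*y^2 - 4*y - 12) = (y + 1/3)/(y^2 - 4)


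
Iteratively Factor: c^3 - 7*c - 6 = (c + 1)*(c^2 - c - 6) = (c - 3)*(c + 1)*(c + 2)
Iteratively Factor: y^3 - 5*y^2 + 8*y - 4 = (y - 2)*(y^2 - 3*y + 2) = (y - 2)^2*(y - 1)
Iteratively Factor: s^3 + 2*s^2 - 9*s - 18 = (s - 3)*(s^2 + 5*s + 6) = (s - 3)*(s + 2)*(s + 3)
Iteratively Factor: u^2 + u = (u)*(u + 1)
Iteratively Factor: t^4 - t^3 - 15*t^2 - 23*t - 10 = (t + 1)*(t^3 - 2*t^2 - 13*t - 10) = (t - 5)*(t + 1)*(t^2 + 3*t + 2) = (t - 5)*(t + 1)^2*(t + 2)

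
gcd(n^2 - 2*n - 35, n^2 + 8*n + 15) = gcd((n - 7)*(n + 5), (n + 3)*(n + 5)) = n + 5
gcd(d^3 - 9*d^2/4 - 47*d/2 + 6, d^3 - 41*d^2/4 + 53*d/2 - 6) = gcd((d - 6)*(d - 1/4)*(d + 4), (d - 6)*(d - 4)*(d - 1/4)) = d^2 - 25*d/4 + 3/2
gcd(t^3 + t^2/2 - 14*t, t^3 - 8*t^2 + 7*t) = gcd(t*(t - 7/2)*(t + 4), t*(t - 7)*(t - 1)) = t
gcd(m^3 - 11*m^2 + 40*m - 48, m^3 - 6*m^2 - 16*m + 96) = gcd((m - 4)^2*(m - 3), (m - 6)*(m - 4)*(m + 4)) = m - 4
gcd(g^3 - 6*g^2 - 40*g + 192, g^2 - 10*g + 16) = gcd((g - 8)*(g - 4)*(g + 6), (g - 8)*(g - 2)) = g - 8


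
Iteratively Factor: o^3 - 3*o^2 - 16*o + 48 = (o - 3)*(o^2 - 16) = (o - 4)*(o - 3)*(o + 4)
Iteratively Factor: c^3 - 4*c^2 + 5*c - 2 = (c - 1)*(c^2 - 3*c + 2) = (c - 2)*(c - 1)*(c - 1)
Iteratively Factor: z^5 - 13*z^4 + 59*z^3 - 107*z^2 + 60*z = (z)*(z^4 - 13*z^3 + 59*z^2 - 107*z + 60) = z*(z - 4)*(z^3 - 9*z^2 + 23*z - 15) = z*(z - 5)*(z - 4)*(z^2 - 4*z + 3) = z*(z - 5)*(z - 4)*(z - 1)*(z - 3)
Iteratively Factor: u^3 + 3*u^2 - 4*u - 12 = (u + 2)*(u^2 + u - 6) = (u - 2)*(u + 2)*(u + 3)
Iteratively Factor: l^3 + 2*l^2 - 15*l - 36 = (l + 3)*(l^2 - l - 12) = (l - 4)*(l + 3)*(l + 3)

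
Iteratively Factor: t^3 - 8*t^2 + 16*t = (t)*(t^2 - 8*t + 16) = t*(t - 4)*(t - 4)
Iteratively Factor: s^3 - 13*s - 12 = (s - 4)*(s^2 + 4*s + 3) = (s - 4)*(s + 1)*(s + 3)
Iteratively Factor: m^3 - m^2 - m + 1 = (m - 1)*(m^2 - 1) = (m - 1)^2*(m + 1)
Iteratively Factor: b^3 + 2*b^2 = (b + 2)*(b^2) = b*(b + 2)*(b)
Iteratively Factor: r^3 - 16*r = (r)*(r^2 - 16) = r*(r - 4)*(r + 4)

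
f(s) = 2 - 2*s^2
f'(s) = -4*s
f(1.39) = -1.86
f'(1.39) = -5.56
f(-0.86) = 0.52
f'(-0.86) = 3.44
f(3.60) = -23.92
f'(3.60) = -14.40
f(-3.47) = -22.08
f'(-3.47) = 13.88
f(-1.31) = -1.43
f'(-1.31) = 5.24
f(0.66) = 1.13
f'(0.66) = -2.64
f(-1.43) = -2.09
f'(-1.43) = 5.72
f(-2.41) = -9.62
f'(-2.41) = 9.64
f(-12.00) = -286.00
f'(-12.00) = 48.00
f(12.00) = -286.00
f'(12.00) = -48.00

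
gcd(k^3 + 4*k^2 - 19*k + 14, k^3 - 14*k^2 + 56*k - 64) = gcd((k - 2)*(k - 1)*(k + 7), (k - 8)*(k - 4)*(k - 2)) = k - 2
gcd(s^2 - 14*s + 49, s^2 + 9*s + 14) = 1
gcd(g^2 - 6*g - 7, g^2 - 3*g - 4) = g + 1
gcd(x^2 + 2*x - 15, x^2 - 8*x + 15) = x - 3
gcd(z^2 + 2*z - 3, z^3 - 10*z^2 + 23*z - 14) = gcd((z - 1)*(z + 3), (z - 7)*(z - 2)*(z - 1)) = z - 1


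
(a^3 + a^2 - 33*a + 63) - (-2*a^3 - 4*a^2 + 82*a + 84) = 3*a^3 + 5*a^2 - 115*a - 21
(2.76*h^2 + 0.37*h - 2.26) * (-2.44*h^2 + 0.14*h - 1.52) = -6.7344*h^4 - 0.5164*h^3 + 1.371*h^2 - 0.8788*h + 3.4352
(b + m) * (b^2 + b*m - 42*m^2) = b^3 + 2*b^2*m - 41*b*m^2 - 42*m^3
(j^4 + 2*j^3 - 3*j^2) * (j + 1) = j^5 + 3*j^4 - j^3 - 3*j^2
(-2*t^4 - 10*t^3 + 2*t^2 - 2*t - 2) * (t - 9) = -2*t^5 + 8*t^4 + 92*t^3 - 20*t^2 + 16*t + 18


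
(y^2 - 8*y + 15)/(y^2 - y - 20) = (y - 3)/(y + 4)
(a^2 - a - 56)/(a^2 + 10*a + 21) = (a - 8)/(a + 3)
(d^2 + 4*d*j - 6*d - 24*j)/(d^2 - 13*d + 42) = (d + 4*j)/(d - 7)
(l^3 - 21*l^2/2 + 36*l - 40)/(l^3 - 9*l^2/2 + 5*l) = (l^2 - 8*l + 16)/(l*(l - 2))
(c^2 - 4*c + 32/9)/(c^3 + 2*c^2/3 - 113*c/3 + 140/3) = (c - 8/3)/(c^2 + 2*c - 35)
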